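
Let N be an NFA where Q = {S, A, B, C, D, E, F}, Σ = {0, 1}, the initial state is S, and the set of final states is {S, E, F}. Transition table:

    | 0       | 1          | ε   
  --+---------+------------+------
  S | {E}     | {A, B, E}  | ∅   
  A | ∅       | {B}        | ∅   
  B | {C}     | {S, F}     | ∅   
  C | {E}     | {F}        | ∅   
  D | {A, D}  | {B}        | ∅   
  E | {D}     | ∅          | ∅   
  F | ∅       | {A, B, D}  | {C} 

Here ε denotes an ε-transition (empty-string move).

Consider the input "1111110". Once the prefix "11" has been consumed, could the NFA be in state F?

Yes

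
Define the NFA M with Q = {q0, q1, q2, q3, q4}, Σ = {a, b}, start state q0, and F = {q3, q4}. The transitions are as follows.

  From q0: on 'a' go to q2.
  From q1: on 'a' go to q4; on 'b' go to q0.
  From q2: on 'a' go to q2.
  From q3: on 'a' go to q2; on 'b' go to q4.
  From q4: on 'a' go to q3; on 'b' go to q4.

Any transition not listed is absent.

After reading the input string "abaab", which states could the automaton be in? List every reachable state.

∅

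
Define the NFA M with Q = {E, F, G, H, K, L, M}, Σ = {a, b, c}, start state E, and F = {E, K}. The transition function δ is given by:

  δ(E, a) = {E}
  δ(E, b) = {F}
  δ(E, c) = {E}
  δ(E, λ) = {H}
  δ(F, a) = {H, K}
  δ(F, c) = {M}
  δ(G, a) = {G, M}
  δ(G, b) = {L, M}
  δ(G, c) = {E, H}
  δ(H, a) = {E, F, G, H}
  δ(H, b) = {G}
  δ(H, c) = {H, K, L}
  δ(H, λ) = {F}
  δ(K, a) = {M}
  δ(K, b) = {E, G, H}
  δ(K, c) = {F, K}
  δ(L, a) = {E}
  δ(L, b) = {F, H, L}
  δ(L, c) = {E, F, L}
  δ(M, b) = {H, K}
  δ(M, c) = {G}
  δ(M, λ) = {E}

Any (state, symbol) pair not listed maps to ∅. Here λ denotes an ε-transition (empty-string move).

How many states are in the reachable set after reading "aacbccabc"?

Start: ε-closure({E}) = {E, F, H}.
Read 'a': E→{E}, F→{H, K}, H→{E, F, G, H}; now {E, F, G, H, K}.
Read 'a': E→{E}, F→{H, K}, G→{G, M}, H→{E, F, G, H}, K→{M}; now {E, F, G, H, K, M}.
Read 'c': E→{E}, F→{M}, G→{E, H}, H→{H, K, L}, K→{F, K}, M→{G}; now {E, F, G, H, K, L, M}.
Read 'b': E→{F}, F→∅, G→{L, M}, H→{G}, K→{E, G, H}, L→{F, H, L}, M→{H, K}; now {E, F, G, H, K, L, M}.
Read 'c': E→{E}, F→{M}, G→{E, H}, H→{H, K, L}, K→{F, K}, L→{E, F, L}, M→{G}; now {E, F, G, H, K, L, M}.
Read 'c': E→{E}, F→{M}, G→{E, H}, H→{H, K, L}, K→{F, K}, L→{E, F, L}, M→{G}; now {E, F, G, H, K, L, M}.
Read 'a': E→{E}, F→{H, K}, G→{G, M}, H→{E, F, G, H}, K→{M}, L→{E}, M→∅; now {E, F, G, H, K, M}.
Read 'b': E→{F}, F→∅, G→{L, M}, H→{G}, K→{E, G, H}, M→{H, K}; now {E, F, G, H, K, L, M}.
Read 'c': E→{E}, F→{M}, G→{E, H}, H→{H, K, L}, K→{F, K}, L→{E, F, L}, M→{G}; now {E, F, G, H, K, L, M}.
That set has 7 states.

7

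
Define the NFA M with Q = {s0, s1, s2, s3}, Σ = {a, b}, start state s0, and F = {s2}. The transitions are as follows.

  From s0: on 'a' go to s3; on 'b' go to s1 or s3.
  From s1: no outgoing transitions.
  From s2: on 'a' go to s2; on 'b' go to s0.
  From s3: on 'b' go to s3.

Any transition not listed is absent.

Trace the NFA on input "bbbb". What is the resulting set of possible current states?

{s3}

Start in {s0}.
Read 'b': s0→{s1, s3}; now {s1, s3}.
Read 'b': s1→∅, s3→{s3}; now {s3}.
Read 'b': s3→{s3}; now {s3}.
Read 'b': s3→{s3}; now {s3}.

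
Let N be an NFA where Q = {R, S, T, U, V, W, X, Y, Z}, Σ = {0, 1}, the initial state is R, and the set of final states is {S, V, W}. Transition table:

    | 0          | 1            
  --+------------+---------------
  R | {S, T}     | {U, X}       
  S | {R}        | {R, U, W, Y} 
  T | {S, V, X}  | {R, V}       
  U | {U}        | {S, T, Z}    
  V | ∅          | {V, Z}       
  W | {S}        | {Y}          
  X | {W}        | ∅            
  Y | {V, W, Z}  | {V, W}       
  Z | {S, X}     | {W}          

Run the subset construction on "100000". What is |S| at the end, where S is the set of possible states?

Start in {R}.
Read '1': R→{U, X}; now {U, X}.
Read '0': U→{U}, X→{W}; now {U, W}.
Read '0': U→{U}, W→{S}; now {S, U}.
Read '0': S→{R}, U→{U}; now {R, U}.
Read '0': R→{S, T}, U→{U}; now {S, T, U}.
Read '0': S→{R}, T→{S, V, X}, U→{U}; now {R, S, U, V, X}.
That set has 5 states.

5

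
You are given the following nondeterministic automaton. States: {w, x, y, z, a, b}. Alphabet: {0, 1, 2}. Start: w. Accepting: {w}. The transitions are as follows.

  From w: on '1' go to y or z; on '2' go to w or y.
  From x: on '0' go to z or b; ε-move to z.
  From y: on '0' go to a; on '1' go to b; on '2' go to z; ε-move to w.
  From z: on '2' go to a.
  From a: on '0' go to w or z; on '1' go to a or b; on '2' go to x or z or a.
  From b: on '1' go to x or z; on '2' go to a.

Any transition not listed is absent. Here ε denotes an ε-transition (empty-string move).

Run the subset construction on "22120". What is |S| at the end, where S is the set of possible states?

Start in {w}.
Read '2': {w} → {w, y}.
Read '2': {w, y} → {w, y, z}.
Read '1': {w, y, z} → {w, y, z, b}.
Read '2': {w, y, z, b} → {w, y, z, a}.
Read '0': {w, y, z, a} → {w, z, a}.
That set has 3 states.

3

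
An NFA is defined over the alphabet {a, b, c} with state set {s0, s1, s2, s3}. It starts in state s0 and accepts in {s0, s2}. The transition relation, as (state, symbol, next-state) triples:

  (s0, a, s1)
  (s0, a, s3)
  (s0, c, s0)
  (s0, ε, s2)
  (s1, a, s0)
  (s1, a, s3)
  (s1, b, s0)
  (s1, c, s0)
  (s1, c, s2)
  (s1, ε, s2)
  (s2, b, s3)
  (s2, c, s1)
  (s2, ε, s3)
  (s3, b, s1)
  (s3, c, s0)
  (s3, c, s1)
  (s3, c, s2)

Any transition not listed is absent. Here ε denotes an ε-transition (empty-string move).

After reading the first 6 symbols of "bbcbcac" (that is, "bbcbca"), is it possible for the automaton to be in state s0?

Yes

Start: ε-closure({s0}) = {s0, s2, s3}.
Read 'b': {s0, s2, s3} → {s1, s2, s3}.
Read 'b': {s1, s2, s3} → {s0, s1, s2, s3}.
Read 'c': {s0, s1, s2, s3} → {s0, s1, s2, s3}.
Read 'b': {s0, s1, s2, s3} → {s0, s1, s2, s3}.
Read 'c': {s0, s1, s2, s3} → {s0, s1, s2, s3}.
Read 'a': {s0, s1, s2, s3} → {s0, s1, s2, s3}.
State s0 is in {s0, s1, s2, s3}.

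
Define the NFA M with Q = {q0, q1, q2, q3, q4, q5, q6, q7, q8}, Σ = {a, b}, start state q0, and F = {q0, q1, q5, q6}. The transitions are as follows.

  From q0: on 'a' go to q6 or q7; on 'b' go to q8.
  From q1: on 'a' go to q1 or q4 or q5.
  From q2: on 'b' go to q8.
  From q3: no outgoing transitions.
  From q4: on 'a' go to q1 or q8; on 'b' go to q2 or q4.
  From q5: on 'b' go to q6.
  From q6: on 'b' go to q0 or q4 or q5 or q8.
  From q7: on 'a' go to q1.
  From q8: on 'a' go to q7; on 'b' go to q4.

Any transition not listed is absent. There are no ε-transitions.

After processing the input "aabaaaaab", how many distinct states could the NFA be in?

0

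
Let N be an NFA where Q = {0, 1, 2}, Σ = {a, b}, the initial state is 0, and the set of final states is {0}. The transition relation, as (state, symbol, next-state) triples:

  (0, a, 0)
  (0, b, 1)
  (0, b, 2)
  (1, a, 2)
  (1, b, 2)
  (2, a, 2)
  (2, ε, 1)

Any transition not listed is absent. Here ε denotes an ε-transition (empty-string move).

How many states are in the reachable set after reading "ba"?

Start in {0}.
Read 'b': 0→{1, 2}; now {1, 2}.
Read 'a': 1→{2}, 2→{2}; union {2}; ε-closure = {1, 2}.
That set has 2 states.

2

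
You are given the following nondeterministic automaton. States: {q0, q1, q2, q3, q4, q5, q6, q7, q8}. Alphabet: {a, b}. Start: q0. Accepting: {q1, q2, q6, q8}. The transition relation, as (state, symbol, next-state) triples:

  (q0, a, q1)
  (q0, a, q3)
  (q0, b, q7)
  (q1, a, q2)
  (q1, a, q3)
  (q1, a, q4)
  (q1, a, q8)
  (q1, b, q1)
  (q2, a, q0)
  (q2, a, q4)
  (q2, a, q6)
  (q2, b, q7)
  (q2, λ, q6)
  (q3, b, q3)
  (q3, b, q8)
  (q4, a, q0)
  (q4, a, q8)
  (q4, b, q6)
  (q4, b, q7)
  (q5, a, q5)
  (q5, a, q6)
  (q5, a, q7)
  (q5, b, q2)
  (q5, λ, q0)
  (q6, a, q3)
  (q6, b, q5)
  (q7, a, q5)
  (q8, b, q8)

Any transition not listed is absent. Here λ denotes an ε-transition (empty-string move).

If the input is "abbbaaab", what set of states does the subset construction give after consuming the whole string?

Start in {q0}.
Read 'a': {q0} → {q1, q3}.
Read 'b': {q1, q3} → {q1, q3, q8}.
Read 'b': {q1, q3, q8} → {q1, q3, q8}.
Read 'b': {q1, q3, q8} → {q1, q3, q8}.
Read 'a': {q1, q3, q8} → {q2, q3, q4, q6, q8}.
Read 'a': {q2, q3, q4, q6, q8} → {q0, q3, q4, q6, q8}.
Read 'a': {q0, q3, q4, q6, q8} → {q0, q1, q3, q8}.
Read 'b': {q0, q1, q3, q8} → {q1, q3, q7, q8}.

{q1, q3, q7, q8}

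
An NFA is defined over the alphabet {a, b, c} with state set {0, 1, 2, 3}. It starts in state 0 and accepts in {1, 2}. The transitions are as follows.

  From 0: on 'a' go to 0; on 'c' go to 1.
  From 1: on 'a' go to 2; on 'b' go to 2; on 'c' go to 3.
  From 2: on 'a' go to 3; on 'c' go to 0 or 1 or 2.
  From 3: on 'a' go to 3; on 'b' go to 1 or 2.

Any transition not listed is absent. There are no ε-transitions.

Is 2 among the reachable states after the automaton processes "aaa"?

Start in {0}.
Read 'a': {0} → {0}.
Read 'a': {0} → {0}.
Read 'a': {0} → {0}.
State 2 is not in {0}.

No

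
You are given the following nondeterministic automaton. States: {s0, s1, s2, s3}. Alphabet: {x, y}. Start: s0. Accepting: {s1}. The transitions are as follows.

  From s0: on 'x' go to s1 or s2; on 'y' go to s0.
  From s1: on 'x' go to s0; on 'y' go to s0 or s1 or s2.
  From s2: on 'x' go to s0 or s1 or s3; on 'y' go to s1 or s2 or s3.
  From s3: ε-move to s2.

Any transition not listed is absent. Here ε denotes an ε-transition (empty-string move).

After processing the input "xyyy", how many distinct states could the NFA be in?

Start in {s0}.
Read 'x': {s0} → {s1, s2}.
Read 'y': {s1, s2} → {s0, s1, s2, s3}.
Read 'y': {s0, s1, s2, s3} → {s0, s1, s2, s3}.
Read 'y': {s0, s1, s2, s3} → {s0, s1, s2, s3}.
That set has 4 states.

4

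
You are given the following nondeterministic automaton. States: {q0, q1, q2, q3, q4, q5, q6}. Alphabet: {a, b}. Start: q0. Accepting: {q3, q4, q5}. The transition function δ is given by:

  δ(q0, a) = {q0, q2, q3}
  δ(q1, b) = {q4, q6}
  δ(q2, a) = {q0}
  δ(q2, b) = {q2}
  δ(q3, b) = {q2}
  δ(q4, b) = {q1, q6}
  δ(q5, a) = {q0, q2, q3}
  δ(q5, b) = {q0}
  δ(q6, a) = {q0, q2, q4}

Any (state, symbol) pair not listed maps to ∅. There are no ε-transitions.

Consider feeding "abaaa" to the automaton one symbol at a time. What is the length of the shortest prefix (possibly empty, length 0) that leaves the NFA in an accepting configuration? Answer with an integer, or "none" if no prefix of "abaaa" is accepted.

1

Start in {q0}.
Read 'a': q0→{q0, q2, q3}; now {q0, q2, q3}.
None of the earlier sets intersect F, but {q0, q2, q3} does.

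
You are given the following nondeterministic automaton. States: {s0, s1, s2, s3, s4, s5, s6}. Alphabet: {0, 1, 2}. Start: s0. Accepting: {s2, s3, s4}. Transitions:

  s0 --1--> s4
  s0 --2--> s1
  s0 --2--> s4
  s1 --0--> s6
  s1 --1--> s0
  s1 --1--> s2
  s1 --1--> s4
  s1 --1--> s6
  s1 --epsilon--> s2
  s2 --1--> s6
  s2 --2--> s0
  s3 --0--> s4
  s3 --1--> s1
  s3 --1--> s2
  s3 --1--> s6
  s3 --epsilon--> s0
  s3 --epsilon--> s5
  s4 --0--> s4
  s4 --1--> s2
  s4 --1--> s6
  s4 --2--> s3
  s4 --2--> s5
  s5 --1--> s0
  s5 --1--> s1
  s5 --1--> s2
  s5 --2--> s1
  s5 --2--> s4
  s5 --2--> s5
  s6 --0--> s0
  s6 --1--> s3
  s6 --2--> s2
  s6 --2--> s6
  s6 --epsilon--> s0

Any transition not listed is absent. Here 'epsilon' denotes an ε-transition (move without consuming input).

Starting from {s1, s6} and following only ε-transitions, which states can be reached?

{s0, s1, s2, s6}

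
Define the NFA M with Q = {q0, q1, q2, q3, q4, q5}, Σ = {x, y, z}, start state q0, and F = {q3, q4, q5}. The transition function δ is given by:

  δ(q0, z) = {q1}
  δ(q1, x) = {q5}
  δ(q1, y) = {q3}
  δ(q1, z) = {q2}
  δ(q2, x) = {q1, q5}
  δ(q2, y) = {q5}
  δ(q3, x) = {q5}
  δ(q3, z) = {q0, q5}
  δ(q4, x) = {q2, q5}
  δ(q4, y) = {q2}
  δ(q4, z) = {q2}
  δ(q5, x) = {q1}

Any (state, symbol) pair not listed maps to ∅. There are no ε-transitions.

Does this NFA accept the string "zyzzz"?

No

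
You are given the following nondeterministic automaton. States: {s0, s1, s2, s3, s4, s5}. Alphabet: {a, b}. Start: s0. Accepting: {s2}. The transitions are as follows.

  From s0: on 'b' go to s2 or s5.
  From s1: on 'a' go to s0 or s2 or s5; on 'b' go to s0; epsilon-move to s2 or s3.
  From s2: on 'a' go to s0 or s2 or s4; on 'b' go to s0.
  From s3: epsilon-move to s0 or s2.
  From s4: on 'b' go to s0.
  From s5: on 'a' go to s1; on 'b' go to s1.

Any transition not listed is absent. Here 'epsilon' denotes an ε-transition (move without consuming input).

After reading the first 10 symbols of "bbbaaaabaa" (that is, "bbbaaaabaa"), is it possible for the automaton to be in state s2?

Yes

Start in {s0}.
Read 'b': s0→{s2, s5}; now {s2, s5}.
Read 'b': s2→{s0}, s5→{s1}; union {s0, s1}; ε-closure = {s0, s1, s2, s3}.
Read 'b': s0→{s2, s5}, s1→{s0}, s2→{s0}, s3→∅; now {s0, s2, s5}.
Read 'a': s0→∅, s2→{s0, s2, s4}, s5→{s1}; union {s0, s1, s2, s4}; ε-closure = {s0, s1, s2, s3, s4}.
Read 'a': s0→∅, s1→{s0, s2, s5}, s2→{s0, s2, s4}, s3→∅, s4→∅; now {s0, s2, s4, s5}.
Read 'a': s0→∅, s2→{s0, s2, s4}, s4→∅, s5→{s1}; union {s0, s1, s2, s4}; ε-closure = {s0, s1, s2, s3, s4}.
Read 'a': s0→∅, s1→{s0, s2, s5}, s2→{s0, s2, s4}, s3→∅, s4→∅; now {s0, s2, s4, s5}.
Read 'b': s0→{s2, s5}, s2→{s0}, s4→{s0}, s5→{s1}; union {s0, s1, s2, s5}; ε-closure = {s0, s1, s2, s3, s5}.
Read 'a': s0→∅, s1→{s0, s2, s5}, s2→{s0, s2, s4}, s3→∅, s5→{s1}; union {s0, s1, s2, s4, s5}; ε-closure = {s0, s1, s2, s3, s4, s5}.
Read 'a': s0→∅, s1→{s0, s2, s5}, s2→{s0, s2, s4}, s3→∅, s4→∅, s5→{s1}; union {s0, s1, s2, s4, s5}; ε-closure = {s0, s1, s2, s3, s4, s5}.
State s2 is in {s0, s1, s2, s3, s4, s5}.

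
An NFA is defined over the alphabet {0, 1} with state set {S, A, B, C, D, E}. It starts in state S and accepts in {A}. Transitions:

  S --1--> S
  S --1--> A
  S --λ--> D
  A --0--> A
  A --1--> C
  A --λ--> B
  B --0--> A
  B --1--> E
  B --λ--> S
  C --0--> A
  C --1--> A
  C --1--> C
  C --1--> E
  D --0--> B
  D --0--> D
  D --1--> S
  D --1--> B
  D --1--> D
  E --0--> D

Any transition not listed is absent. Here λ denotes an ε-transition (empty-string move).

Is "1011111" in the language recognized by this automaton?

Yes

Start: ε-closure({S}) = {S, D}.
Read '1': S→{S, A}, D→{S, B, D}; now {S, A, B, D}.
Read '0': S→∅, A→{A}, B→{A}, D→{B, D}; union {A, B, D}; ε-closure = {S, A, B, D}.
Read '1': S→{S, A}, A→{C}, B→{E}, D→{S, B, D}; now {S, A, B, C, D, E}.
Read '1': S→{S, A}, A→{C}, B→{E}, C→{A, C, E}, D→{S, B, D}, E→∅; now {S, A, B, C, D, E}.
Read '1': S→{S, A}, A→{C}, B→{E}, C→{A, C, E}, D→{S, B, D}, E→∅; now {S, A, B, C, D, E}.
Read '1': S→{S, A}, A→{C}, B→{E}, C→{A, C, E}, D→{S, B, D}, E→∅; now {S, A, B, C, D, E}.
Read '1': S→{S, A}, A→{C}, B→{E}, C→{A, C, E}, D→{S, B, D}, E→∅; now {S, A, B, C, D, E}.
The final set {S, A, B, C, D, E} contains the accepting state A.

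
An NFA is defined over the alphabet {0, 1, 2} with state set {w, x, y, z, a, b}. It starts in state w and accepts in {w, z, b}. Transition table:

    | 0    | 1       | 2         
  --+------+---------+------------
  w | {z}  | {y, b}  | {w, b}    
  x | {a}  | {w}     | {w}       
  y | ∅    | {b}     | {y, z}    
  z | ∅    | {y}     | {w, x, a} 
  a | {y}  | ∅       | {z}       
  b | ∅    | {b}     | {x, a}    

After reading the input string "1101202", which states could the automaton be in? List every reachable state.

∅

Start in {w}.
Read '1': {w} → {y, b}.
Read '1': {y, b} → {b}.
Read '0': {b} → ∅.
The set is empty and remains empty for the remaining 4 symbols.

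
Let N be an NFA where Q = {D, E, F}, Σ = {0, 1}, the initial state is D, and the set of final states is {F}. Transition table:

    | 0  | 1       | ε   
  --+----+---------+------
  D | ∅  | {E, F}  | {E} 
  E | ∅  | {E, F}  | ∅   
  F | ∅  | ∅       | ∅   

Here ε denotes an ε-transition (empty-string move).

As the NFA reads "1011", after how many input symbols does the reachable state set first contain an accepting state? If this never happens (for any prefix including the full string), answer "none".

1

Start: ε-closure({D}) = {D, E}.
Read '1': D→{E, F}, E→{E, F}; now {E, F}.
None of the earlier sets intersect F, but {E, F} does.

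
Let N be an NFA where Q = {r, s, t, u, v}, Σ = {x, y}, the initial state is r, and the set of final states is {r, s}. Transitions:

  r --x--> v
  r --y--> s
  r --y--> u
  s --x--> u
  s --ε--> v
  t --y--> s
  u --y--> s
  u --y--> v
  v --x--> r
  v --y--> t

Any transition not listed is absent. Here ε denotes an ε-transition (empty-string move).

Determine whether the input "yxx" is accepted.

No

Start in {r}.
Read 'y': r→{s, u}; union {s, u}; ε-closure = {s, u, v}.
Read 'x': s→{u}, u→∅, v→{r}; now {r, u}.
Read 'x': r→{v}, u→∅; now {v}.
The final set {v} contains no accepting state.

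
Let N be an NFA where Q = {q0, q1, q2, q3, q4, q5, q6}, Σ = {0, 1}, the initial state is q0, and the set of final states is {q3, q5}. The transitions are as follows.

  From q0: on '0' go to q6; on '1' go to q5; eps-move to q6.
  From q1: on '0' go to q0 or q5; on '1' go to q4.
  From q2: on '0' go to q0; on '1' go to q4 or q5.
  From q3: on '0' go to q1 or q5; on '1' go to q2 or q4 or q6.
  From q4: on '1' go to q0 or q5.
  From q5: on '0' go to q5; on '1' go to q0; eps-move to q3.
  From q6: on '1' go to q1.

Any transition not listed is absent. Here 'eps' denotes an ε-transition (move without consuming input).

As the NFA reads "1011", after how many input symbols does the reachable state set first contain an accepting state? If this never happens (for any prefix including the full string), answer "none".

1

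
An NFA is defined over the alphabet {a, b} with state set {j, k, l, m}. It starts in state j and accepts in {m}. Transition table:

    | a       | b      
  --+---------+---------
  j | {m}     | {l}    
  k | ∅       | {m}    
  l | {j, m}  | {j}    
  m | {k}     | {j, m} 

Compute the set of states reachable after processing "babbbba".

{j, k, m}

Start in {j}.
Read 'b': {j} → {l}.
Read 'a': {l} → {j, m}.
Read 'b': {j, m} → {j, l, m}.
Read 'b': {j, l, m} → {j, l, m}.
Read 'b': {j, l, m} → {j, l, m}.
Read 'b': {j, l, m} → {j, l, m}.
Read 'a': {j, l, m} → {j, k, m}.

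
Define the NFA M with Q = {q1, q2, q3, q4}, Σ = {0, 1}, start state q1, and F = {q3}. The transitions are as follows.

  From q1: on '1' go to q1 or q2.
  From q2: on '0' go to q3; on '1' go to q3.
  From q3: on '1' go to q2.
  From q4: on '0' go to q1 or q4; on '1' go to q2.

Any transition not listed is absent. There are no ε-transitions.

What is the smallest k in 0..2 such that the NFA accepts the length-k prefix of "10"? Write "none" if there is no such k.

2

Start in {q1}.
Read '1': q1→{q1, q2}; now {q1, q2}.
Read '0': q1→∅, q2→{q3}; now {q3}.
None of the earlier sets intersect F, but {q3} does.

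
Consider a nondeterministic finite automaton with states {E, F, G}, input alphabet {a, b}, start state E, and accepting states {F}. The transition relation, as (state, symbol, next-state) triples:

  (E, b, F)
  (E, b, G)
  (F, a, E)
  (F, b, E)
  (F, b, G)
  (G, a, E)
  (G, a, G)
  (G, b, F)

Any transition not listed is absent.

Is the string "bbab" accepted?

Yes

Start in {E}.
Read 'b': {E} → {F, G}.
Read 'b': {F, G} → {E, F, G}.
Read 'a': {E, F, G} → {E, G}.
Read 'b': {E, G} → {F, G}.
The final set {F, G} contains the accepting state F.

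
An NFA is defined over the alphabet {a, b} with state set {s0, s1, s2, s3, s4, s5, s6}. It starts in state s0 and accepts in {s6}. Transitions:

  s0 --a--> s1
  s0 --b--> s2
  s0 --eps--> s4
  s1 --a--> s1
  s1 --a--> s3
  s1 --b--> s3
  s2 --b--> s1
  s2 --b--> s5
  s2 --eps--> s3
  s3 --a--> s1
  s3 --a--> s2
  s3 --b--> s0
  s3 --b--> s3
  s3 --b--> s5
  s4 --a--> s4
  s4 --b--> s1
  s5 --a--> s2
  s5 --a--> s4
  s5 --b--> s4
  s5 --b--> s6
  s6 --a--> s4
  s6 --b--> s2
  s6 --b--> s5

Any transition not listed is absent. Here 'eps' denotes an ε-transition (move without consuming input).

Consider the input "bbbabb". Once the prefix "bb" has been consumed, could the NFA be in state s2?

No

Start: ε-closure({s0}) = {s0, s4}.
Read 'b': s0→{s2}, s4→{s1}; union {s1, s2}; ε-closure = {s1, s2, s3}.
Read 'b': s1→{s3}, s2→{s1, s5}, s3→{s0, s3, s5}; union {s0, s1, s3, s5}; ε-closure = {s0, s1, s3, s4, s5}.
State s2 is not in {s0, s1, s3, s4, s5}.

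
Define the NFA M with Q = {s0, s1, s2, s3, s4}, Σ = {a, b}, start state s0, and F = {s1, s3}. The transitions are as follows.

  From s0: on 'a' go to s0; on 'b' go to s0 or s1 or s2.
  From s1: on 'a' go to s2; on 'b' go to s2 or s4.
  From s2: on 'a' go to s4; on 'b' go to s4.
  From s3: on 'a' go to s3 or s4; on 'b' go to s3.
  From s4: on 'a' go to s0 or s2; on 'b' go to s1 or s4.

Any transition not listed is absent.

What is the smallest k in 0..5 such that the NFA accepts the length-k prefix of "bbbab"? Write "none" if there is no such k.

1

Start in {s0}.
Read 'b': {s0} → {s0, s1, s2}.
None of the earlier sets intersect F, but {s0, s1, s2} does.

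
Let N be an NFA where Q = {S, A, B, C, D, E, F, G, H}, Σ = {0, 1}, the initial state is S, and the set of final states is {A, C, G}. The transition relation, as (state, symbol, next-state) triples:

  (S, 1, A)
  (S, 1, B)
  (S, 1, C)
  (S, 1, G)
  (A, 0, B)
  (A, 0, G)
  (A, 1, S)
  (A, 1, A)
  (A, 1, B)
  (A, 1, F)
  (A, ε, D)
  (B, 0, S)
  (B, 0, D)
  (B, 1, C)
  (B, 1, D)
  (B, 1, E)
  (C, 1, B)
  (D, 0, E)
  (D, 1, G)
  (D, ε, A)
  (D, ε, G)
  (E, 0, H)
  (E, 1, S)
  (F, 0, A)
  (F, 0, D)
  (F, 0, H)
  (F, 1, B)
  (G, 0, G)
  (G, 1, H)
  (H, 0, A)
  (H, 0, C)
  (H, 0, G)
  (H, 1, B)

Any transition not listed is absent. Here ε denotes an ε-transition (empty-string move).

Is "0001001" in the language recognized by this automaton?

No

Start in {S}.
Read '0': {S} → ∅.
The set is empty and remains empty for the remaining 6 symbols.
The final set ∅ contains no accepting state.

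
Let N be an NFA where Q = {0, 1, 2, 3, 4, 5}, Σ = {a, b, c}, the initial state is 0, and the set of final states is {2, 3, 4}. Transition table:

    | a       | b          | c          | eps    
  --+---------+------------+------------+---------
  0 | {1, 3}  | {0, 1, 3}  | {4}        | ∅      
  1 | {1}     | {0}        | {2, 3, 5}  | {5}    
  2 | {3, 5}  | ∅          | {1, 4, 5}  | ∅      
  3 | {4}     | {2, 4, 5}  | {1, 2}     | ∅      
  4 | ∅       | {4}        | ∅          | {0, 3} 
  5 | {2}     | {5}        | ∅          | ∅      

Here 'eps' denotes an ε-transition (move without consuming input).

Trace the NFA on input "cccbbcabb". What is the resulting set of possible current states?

Start in {0}.
Read 'c': {0} → {0, 3, 4}.
Read 'c': {0, 3, 4} → {0, 1, 2, 3, 4, 5}.
Read 'c': {0, 1, 2, 3, 4, 5} → {0, 1, 2, 3, 4, 5}.
Read 'b': {0, 1, 2, 3, 4, 5} → {0, 1, 2, 3, 4, 5}.
Read 'b': {0, 1, 2, 3, 4, 5} → {0, 1, 2, 3, 4, 5}.
Read 'c': {0, 1, 2, 3, 4, 5} → {0, 1, 2, 3, 4, 5}.
Read 'a': {0, 1, 2, 3, 4, 5} → {0, 1, 2, 3, 4, 5}.
Read 'b': {0, 1, 2, 3, 4, 5} → {0, 1, 2, 3, 4, 5}.
Read 'b': {0, 1, 2, 3, 4, 5} → {0, 1, 2, 3, 4, 5}.

{0, 1, 2, 3, 4, 5}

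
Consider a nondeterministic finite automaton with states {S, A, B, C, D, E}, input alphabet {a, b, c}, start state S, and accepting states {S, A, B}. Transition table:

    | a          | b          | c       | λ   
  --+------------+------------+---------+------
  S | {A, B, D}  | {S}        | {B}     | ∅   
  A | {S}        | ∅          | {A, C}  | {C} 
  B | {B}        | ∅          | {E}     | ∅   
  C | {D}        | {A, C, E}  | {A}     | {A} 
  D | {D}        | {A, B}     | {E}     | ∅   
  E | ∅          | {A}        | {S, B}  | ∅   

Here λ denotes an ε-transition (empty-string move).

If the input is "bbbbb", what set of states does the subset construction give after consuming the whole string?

Start in {S}.
Read 'b': S→{S}; now {S}.
Read 'b': S→{S}; now {S}.
Read 'b': S→{S}; now {S}.
Read 'b': S→{S}; now {S}.
Read 'b': S→{S}; now {S}.

{S}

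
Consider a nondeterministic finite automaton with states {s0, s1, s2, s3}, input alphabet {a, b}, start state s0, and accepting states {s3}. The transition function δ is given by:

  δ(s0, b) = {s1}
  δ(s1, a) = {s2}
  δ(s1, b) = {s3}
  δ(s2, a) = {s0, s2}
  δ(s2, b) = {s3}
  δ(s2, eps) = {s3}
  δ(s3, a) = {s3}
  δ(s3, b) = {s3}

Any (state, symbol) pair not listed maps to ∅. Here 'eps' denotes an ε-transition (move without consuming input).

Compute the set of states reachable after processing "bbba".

Start in {s0}.
Read 'b': s0→{s1}; now {s1}.
Read 'b': s1→{s3}; now {s3}.
Read 'b': s3→{s3}; now {s3}.
Read 'a': s3→{s3}; now {s3}.

{s3}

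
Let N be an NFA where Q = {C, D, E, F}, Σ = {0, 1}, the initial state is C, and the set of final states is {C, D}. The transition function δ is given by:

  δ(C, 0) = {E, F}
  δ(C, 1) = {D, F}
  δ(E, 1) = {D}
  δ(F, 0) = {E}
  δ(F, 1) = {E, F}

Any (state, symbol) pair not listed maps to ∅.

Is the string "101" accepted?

Yes

Start in {C}.
Read '1': {C} → {D, F}.
Read '0': {D, F} → {E}.
Read '1': {E} → {D}.
The final set {D} contains the accepting state D.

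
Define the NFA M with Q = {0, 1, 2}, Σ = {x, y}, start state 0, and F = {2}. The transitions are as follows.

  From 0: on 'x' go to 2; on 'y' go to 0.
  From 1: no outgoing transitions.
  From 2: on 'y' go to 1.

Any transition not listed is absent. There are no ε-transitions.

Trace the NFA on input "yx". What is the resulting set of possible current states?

Start in {0}.
Read 'y': 0→{0}; now {0}.
Read 'x': 0→{2}; now {2}.

{2}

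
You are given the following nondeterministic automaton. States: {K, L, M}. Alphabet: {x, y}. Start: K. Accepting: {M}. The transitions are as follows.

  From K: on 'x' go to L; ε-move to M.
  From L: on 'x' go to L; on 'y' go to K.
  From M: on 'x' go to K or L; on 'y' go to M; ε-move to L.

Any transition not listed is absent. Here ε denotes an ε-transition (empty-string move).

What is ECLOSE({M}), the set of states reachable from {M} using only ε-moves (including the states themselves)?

{L, M}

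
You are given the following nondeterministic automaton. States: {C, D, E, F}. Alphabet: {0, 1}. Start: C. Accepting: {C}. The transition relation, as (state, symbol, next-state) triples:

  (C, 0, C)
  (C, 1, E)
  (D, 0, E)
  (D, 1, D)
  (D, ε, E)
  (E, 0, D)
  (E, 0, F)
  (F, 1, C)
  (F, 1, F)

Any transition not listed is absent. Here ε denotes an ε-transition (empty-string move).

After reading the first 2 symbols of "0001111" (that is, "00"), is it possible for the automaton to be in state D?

Start in {C}.
Read '0': {C} → {C}.
Read '0': {C} → {C}.
State D is not in {C}.

No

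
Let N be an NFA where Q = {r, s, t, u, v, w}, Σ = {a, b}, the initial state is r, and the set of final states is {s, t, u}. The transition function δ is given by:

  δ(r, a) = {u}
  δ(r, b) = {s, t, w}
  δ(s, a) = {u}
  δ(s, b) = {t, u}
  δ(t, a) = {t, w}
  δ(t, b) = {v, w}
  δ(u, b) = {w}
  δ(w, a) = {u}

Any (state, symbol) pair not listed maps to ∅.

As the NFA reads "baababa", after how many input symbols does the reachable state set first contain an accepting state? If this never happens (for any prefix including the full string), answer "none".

1

Start in {r}.
Read 'b': {r} → {s, t, w}.
None of the earlier sets intersect F, but {s, t, w} does.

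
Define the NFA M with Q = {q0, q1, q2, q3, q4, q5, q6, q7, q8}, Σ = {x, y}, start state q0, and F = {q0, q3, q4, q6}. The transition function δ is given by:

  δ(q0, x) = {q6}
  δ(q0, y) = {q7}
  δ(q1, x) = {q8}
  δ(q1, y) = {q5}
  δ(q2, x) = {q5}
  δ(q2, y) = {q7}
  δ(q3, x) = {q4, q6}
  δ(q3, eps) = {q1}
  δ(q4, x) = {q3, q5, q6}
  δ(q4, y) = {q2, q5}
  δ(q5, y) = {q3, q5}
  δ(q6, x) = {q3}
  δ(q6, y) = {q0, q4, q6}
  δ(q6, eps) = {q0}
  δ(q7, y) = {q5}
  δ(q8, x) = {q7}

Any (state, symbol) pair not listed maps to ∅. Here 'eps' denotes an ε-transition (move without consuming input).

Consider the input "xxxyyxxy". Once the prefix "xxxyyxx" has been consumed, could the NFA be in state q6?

Yes

Start in {q0}.
Read 'x': q0→{q6}; union {q6}; ε-closure = {q0, q6}.
Read 'x': q0→{q6}, q6→{q3}; union {q3, q6}; ε-closure = {q0, q1, q3, q6}.
Read 'x': q0→{q6}, q1→{q8}, q3→{q4, q6}, q6→{q3}; union {q3, q4, q6, q8}; ε-closure = {q0, q1, q3, q4, q6, q8}.
Read 'y': q0→{q7}, q1→{q5}, q3→∅, q4→{q2, q5}, q6→{q0, q4, q6}, q8→∅; now {q0, q2, q4, q5, q6, q7}.
Read 'y': q0→{q7}, q2→{q7}, q4→{q2, q5}, q5→{q3, q5}, q6→{q0, q4, q6}, q7→{q5}; union {q0, q2, q3, q4, q5, q6, q7}; ε-closure = {q0, q1, q2, q3, q4, q5, q6, q7}.
Read 'x': q0→{q6}, q1→{q8}, q2→{q5}, q3→{q4, q6}, q4→{q3, q5, q6}, q5→∅, q6→{q3}, q7→∅; union {q3, q4, q5, q6, q8}; ε-closure = {q0, q1, q3, q4, q5, q6, q8}.
Read 'x': q0→{q6}, q1→{q8}, q3→{q4, q6}, q4→{q3, q5, q6}, q5→∅, q6→{q3}, q8→{q7}; union {q3, q4, q5, q6, q7, q8}; ε-closure = {q0, q1, q3, q4, q5, q6, q7, q8}.
State q6 is in {q0, q1, q3, q4, q5, q6, q7, q8}.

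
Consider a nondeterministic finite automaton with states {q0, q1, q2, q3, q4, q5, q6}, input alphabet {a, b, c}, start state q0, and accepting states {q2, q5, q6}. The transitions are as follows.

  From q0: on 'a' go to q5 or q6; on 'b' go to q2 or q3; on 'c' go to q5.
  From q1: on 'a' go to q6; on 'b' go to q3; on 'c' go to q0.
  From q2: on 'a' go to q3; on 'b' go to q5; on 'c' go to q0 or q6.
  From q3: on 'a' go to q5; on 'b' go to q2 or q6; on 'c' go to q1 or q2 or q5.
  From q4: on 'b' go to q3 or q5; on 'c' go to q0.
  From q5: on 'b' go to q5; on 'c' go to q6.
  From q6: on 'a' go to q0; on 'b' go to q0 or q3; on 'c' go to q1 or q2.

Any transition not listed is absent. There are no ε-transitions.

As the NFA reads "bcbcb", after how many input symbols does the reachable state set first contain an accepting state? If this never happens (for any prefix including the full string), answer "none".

Start in {q0}.
Read 'b': {q0} → {q2, q3}.
None of the earlier sets intersect F, but {q2, q3} does.

1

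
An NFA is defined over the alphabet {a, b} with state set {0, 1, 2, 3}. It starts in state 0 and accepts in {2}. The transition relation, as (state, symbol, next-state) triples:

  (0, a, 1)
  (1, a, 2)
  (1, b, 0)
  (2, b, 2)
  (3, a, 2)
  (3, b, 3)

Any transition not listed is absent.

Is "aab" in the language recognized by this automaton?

Yes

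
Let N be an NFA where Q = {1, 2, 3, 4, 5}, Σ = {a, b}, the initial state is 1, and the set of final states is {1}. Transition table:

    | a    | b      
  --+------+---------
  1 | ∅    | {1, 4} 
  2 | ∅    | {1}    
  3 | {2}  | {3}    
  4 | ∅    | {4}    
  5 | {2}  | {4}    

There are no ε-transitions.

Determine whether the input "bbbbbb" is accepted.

Yes

Start in {1}.
Read 'b': 1→{1, 4}; now {1, 4}.
Read 'b': 1→{1, 4}, 4→{4}; now {1, 4}.
Read 'b': 1→{1, 4}, 4→{4}; now {1, 4}.
Read 'b': 1→{1, 4}, 4→{4}; now {1, 4}.
Read 'b': 1→{1, 4}, 4→{4}; now {1, 4}.
Read 'b': 1→{1, 4}, 4→{4}; now {1, 4}.
The final set {1, 4} contains the accepting state 1.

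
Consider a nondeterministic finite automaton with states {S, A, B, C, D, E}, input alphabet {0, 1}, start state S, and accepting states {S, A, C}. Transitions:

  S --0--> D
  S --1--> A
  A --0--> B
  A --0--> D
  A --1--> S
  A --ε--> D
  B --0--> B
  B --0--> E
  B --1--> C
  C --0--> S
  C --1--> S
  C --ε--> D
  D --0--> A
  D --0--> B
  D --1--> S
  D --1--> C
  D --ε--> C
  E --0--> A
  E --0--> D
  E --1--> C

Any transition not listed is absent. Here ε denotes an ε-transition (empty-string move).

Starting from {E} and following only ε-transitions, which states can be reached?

{E}

Begin with {E}.
No ε-moves leave this set, so the closure equals the set itself.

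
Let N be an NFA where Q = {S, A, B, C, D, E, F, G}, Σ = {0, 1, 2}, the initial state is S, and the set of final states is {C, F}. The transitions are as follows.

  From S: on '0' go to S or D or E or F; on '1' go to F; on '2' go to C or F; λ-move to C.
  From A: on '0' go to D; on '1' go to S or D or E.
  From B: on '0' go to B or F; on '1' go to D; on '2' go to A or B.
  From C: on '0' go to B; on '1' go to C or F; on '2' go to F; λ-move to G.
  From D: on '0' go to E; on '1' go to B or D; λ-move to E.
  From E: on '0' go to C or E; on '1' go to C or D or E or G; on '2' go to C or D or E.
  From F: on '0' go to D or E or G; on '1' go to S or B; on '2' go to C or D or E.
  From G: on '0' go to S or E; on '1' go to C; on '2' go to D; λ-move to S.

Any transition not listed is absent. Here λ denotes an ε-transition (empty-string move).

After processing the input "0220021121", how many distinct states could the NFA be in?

Start: ε-closure({S}) = {S, C, G}.
Read '0': {S, C, G} → {S, B, C, D, E, F, G}.
Read '2': {S, B, C, D, E, F, G} → {S, A, B, C, D, E, F, G}.
Read '2': {S, A, B, C, D, E, F, G} → {S, A, B, C, D, E, F, G}.
Read '0': {S, A, B, C, D, E, F, G} → {S, B, C, D, E, F, G}.
Read '0': {S, B, C, D, E, F, G} → {S, B, C, D, E, F, G}.
Read '2': {S, B, C, D, E, F, G} → {S, A, B, C, D, E, F, G}.
Read '1': {S, A, B, C, D, E, F, G} → {S, B, C, D, E, F, G}.
Read '1': {S, B, C, D, E, F, G} → {S, B, C, D, E, F, G}.
Read '2': {S, B, C, D, E, F, G} → {S, A, B, C, D, E, F, G}.
Read '1': {S, A, B, C, D, E, F, G} → {S, B, C, D, E, F, G}.
That set has 7 states.

7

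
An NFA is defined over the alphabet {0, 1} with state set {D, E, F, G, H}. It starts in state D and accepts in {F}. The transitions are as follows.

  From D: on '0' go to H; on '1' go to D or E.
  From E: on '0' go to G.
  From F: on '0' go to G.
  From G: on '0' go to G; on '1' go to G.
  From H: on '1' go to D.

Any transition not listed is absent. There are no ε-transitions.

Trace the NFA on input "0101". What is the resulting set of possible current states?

{D}

Start in {D}.
Read '0': {D} → {H}.
Read '1': {H} → {D}.
Read '0': {D} → {H}.
Read '1': {H} → {D}.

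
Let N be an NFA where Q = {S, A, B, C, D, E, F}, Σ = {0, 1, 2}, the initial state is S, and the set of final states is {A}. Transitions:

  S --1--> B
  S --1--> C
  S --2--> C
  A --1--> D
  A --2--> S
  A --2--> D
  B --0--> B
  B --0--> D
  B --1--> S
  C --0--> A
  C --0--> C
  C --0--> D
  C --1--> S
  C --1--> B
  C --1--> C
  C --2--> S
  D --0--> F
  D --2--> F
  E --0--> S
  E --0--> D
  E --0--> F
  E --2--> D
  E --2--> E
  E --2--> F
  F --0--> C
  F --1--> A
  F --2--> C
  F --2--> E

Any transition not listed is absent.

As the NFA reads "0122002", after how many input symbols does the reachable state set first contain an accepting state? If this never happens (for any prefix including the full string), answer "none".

Start in {S}.
Read '0': {S} → ∅.
The set is empty and remains empty for the remaining 6 symbols.
No reachable set along the way intersects F.

none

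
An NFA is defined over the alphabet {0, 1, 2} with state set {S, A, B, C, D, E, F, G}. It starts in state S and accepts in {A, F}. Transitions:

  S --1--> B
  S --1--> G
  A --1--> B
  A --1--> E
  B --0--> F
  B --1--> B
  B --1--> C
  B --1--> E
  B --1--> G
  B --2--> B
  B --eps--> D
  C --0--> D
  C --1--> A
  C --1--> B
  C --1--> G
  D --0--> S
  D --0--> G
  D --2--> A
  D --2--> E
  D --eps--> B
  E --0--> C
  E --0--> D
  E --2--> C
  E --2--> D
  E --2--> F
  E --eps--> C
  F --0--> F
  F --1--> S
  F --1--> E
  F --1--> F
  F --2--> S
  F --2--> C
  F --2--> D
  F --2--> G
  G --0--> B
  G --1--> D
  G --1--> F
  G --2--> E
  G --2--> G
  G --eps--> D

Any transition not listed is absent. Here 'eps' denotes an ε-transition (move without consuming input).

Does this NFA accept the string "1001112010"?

Yes

Start in {S}.
Read '1': S→{B, G}; union {B, G}; ε-closure = {B, D, G}.
Read '0': B→{F}, D→{S, G}, G→{B}; union {S, B, F, G}; ε-closure = {S, B, D, F, G}.
Read '0': S→∅, B→{F}, D→{S, G}, F→{F}, G→{B}; union {S, B, F, G}; ε-closure = {S, B, D, F, G}.
Read '1': S→{B, G}, B→{B, C, E, G}, D→∅, F→{S, E, F}, G→{D, F}; now {S, B, C, D, E, F, G}.
Read '1': S→{B, G}, B→{B, C, E, G}, C→{A, B, G}, D→∅, E→∅, F→{S, E, F}, G→{D, F}; now {S, A, B, C, D, E, F, G}.
Read '1': S→{B, G}, A→{B, E}, B→{B, C, E, G}, C→{A, B, G}, D→∅, E→∅, F→{S, E, F}, G→{D, F}; now {S, A, B, C, D, E, F, G}.
Read '2': S→∅, A→∅, B→{B}, C→∅, D→{A, E}, E→{C, D, F}, F→{S, C, D, G}, G→{E, G}; now {S, A, B, C, D, E, F, G}.
Read '0': S→∅, A→∅, B→{F}, C→{D}, D→{S, G}, E→{C, D}, F→{F}, G→{B}; now {S, B, C, D, F, G}.
Read '1': S→{B, G}, B→{B, C, E, G}, C→{A, B, G}, D→∅, F→{S, E, F}, G→{D, F}; now {S, A, B, C, D, E, F, G}.
Read '0': S→∅, A→∅, B→{F}, C→{D}, D→{S, G}, E→{C, D}, F→{F}, G→{B}; now {S, B, C, D, F, G}.
The final set {S, B, C, D, F, G} contains the accepting state F.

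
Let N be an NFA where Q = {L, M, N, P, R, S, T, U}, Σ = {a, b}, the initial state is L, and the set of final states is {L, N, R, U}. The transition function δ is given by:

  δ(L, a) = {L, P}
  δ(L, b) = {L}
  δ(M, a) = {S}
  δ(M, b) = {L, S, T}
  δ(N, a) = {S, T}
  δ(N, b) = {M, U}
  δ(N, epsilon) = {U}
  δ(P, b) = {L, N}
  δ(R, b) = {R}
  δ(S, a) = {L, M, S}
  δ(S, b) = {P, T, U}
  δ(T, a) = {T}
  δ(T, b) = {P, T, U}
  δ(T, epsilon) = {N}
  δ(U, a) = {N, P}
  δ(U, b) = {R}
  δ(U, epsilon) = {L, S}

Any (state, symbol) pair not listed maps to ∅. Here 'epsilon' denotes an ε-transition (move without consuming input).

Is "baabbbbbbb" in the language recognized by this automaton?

Start in {L}.
Read 'b': L→{L}; now {L}.
Read 'a': L→{L, P}; now {L, P}.
Read 'a': L→{L, P}, P→∅; now {L, P}.
Read 'b': L→{L}, P→{L, N}; union {L, N}; ε-closure = {L, N, S, U}.
Read 'b': L→{L}, N→{M, U}, S→{P, T, U}, U→{R}; union {L, M, P, R, T, U}; ε-closure = {L, M, N, P, R, S, T, U}.
Read 'b': L→{L}, M→{L, S, T}, N→{M, U}, P→{L, N}, R→{R}, S→{P, T, U}, T→{P, T, U}, U→{R}; now {L, M, N, P, R, S, T, U}.
Read 'b': L→{L}, M→{L, S, T}, N→{M, U}, P→{L, N}, R→{R}, S→{P, T, U}, T→{P, T, U}, U→{R}; now {L, M, N, P, R, S, T, U}.
Read 'b': L→{L}, M→{L, S, T}, N→{M, U}, P→{L, N}, R→{R}, S→{P, T, U}, T→{P, T, U}, U→{R}; now {L, M, N, P, R, S, T, U}.
Read 'b': L→{L}, M→{L, S, T}, N→{M, U}, P→{L, N}, R→{R}, S→{P, T, U}, T→{P, T, U}, U→{R}; now {L, M, N, P, R, S, T, U}.
Read 'b': L→{L}, M→{L, S, T}, N→{M, U}, P→{L, N}, R→{R}, S→{P, T, U}, T→{P, T, U}, U→{R}; now {L, M, N, P, R, S, T, U}.
The final set {L, M, N, P, R, S, T, U} contains the accepting states L, N, R, U.

Yes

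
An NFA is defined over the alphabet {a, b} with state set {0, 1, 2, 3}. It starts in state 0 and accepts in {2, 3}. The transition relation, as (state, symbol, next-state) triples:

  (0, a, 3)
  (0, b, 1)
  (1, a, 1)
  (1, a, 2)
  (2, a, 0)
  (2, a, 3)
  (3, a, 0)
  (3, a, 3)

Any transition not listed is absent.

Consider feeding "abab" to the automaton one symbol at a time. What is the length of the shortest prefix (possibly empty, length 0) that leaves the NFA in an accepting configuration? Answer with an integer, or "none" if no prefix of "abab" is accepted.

1

Start in {0}.
Read 'a': 0→{3}; now {3}.
None of the earlier sets intersect F, but {3} does.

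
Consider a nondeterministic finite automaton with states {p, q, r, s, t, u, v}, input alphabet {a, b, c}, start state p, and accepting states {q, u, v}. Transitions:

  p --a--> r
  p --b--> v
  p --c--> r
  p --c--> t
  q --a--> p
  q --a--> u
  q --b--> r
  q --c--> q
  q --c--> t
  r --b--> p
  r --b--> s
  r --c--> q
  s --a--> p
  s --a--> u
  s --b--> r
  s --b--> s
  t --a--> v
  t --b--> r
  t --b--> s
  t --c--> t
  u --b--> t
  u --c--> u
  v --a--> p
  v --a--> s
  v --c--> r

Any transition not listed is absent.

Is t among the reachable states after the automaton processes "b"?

No

Start in {p}.
Read 'b': p→{v}; now {v}.
State t is not in {v}.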